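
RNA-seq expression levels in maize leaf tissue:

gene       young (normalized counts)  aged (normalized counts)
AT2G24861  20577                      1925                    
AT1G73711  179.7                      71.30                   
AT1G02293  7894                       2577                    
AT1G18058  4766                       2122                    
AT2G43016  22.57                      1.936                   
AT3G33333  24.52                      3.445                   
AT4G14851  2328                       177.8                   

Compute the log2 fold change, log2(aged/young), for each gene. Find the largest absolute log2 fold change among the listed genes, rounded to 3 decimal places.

3.711

log2(1925/20577) = -3.418  (AT2G24861)
log2(71.30/179.7) = -1.334  (AT1G73711)
log2(2577/7894) = -1.615  (AT1G02293)
log2(2122/4766) = -1.167  (AT1G18058)
log2(1.936/22.57) = -3.543  (AT2G43016)
log2(3.445/24.52) = -2.831  (AT3G33333)
log2(177.8/2328) = -3.711  (AT4G14851)
The largest magnitude belongs to AT4G14851.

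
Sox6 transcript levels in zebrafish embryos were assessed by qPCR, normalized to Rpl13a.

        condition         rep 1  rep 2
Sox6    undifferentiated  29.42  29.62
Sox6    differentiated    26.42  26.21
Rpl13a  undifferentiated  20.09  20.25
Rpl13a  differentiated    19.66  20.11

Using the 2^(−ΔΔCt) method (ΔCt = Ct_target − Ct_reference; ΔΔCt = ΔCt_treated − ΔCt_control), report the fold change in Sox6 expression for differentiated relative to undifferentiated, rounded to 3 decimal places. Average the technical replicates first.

7.568

Mean Ct: Sox6 undifferentiated 29.520; Sox6 differentiated 26.315; Rpl13a undifferentiated 20.170; Rpl13a differentiated 19.885
ΔCt(undifferentiated) = 29.520 − 20.170 = 9.350
ΔCt(differentiated) = 26.315 − 19.885 = 6.430
ΔΔCt = 6.430 − 9.350 = -2.920
Fold change = 2^(−(-2.920)) = 2^2.920 = 7.5685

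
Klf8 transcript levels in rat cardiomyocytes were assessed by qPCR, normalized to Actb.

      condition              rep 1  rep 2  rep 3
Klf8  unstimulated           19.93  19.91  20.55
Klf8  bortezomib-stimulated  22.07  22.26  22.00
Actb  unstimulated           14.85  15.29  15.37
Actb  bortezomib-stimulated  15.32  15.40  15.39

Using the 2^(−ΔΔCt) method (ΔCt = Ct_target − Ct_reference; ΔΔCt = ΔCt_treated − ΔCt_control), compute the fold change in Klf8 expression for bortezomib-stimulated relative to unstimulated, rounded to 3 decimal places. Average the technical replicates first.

Mean Ct: Klf8 unstimulated 20.130; Klf8 bortezomib-stimulated 22.110; Actb unstimulated 15.170; Actb bortezomib-stimulated 15.370
ΔCt(unstimulated) = 20.130 − 15.170 = 4.960
ΔCt(bortezomib-stimulated) = 22.110 − 15.370 = 6.740
ΔΔCt = 6.740 − 4.960 = 1.780
Fold change = 2^(−1.780) = 0.2912

0.291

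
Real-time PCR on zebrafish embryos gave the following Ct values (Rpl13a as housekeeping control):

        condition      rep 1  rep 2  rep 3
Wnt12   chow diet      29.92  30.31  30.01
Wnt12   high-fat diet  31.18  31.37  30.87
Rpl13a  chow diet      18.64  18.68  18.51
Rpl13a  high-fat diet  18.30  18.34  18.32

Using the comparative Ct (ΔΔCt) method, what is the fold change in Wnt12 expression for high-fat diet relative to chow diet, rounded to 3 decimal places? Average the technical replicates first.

Mean Ct: Wnt12 chow diet 30.080; Wnt12 high-fat diet 31.140; Rpl13a chow diet 18.610; Rpl13a high-fat diet 18.320
ΔCt(chow diet) = 30.080 − 18.610 = 11.470
ΔCt(high-fat diet) = 31.140 − 18.320 = 12.820
ΔΔCt = 12.820 − 11.470 = 1.350
Fold change = 2^(−1.350) = 0.3923

0.392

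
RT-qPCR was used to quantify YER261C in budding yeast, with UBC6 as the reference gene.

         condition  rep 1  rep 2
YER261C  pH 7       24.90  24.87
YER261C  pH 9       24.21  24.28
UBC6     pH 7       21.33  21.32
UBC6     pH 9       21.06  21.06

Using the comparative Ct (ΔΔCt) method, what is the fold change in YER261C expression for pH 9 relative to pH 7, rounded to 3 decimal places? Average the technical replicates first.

Mean Ct: YER261C pH 7 24.885; YER261C pH 9 24.245; UBC6 pH 7 21.325; UBC6 pH 9 21.060
ΔCt(pH 7) = 24.885 − 21.325 = 3.560
ΔCt(pH 9) = 24.245 − 21.060 = 3.185
ΔΔCt = 3.185 − 3.560 = -0.375
Fold change = 2^(−(-0.375)) = 2^0.375 = 1.2968

1.297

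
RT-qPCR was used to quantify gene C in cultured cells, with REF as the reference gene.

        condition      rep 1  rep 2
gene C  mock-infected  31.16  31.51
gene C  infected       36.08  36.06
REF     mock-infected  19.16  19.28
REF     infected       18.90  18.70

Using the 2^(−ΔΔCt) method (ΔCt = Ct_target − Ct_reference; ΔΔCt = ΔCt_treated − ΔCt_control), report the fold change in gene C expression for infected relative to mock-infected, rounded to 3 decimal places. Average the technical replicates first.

0.028

Mean Ct: gene C mock-infected 31.335; gene C infected 36.070; REF mock-infected 19.220; REF infected 18.800
ΔCt(mock-infected) = 31.335 − 19.220 = 12.115
ΔCt(infected) = 36.070 − 18.800 = 17.270
ΔΔCt = 17.270 − 12.115 = 5.155
Fold change = 2^(−5.155) = 0.0281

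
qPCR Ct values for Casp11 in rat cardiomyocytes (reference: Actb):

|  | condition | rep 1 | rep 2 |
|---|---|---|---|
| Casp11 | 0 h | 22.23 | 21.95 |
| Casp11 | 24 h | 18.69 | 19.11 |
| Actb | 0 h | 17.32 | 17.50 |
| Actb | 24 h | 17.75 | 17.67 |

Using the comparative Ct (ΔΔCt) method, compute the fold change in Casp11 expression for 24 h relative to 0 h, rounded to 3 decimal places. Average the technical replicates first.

Mean Ct: Casp11 0 h 22.090; Casp11 24 h 18.900; Actb 0 h 17.410; Actb 24 h 17.710
ΔCt(0 h) = 22.090 − 17.410 = 4.680
ΔCt(24 h) = 18.900 − 17.710 = 1.190
ΔΔCt = 1.190 − 4.680 = -3.490
Fold change = 2^(−(-3.490)) = 2^3.490 = 11.2356

11.236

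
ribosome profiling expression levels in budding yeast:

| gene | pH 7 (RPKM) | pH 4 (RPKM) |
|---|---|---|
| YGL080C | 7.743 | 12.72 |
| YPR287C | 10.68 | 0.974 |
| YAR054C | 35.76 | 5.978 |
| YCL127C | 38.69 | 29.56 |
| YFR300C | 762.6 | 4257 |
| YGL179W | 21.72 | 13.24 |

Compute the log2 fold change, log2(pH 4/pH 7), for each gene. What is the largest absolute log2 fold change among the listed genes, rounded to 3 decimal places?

log2(12.72/7.743) = 0.716  (YGL080C)
log2(0.974/10.68) = -3.455  (YPR287C)
log2(5.978/35.76) = -2.581  (YAR054C)
log2(29.56/38.69) = -0.388  (YCL127C)
log2(4257/762.6) = 2.481  (YFR300C)
log2(13.24/21.72) = -0.714  (YGL179W)
The largest magnitude belongs to YPR287C.

3.455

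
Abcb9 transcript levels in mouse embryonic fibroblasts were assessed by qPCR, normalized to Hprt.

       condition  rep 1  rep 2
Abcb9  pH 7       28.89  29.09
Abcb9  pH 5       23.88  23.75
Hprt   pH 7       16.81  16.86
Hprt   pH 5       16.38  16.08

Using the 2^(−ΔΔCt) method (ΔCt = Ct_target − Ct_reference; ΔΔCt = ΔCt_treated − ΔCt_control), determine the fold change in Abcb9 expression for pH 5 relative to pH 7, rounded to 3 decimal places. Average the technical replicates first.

Mean Ct: Abcb9 pH 7 28.990; Abcb9 pH 5 23.815; Hprt pH 7 16.835; Hprt pH 5 16.230
ΔCt(pH 7) = 28.990 − 16.835 = 12.155
ΔCt(pH 5) = 23.815 − 16.230 = 7.585
ΔΔCt = 7.585 − 12.155 = -4.570
Fold change = 2^(−(-4.570)) = 2^4.570 = 23.7524

23.752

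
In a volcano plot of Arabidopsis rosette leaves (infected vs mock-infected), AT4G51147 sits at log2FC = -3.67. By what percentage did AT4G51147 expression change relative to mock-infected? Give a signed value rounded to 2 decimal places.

Fold change = 2^(-3.67) = 0.0786
Percent change = (FC − 1) × 100% = (0.0786 − 1) × 100 = -92.14%

-92.14%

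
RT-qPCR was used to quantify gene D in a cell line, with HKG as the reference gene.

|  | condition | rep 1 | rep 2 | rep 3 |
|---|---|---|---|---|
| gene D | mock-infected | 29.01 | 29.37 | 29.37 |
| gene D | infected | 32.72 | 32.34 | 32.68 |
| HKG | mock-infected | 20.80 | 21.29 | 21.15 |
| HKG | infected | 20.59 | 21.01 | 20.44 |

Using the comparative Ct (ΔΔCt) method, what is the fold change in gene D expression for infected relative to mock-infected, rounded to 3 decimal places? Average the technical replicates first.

Mean Ct: gene D mock-infected 29.250; gene D infected 32.580; HKG mock-infected 21.080; HKG infected 20.680
ΔCt(mock-infected) = 29.250 − 21.080 = 8.170
ΔCt(infected) = 32.580 − 20.680 = 11.900
ΔΔCt = 11.900 − 8.170 = 3.730
Fold change = 2^(−3.730) = 0.0754

0.075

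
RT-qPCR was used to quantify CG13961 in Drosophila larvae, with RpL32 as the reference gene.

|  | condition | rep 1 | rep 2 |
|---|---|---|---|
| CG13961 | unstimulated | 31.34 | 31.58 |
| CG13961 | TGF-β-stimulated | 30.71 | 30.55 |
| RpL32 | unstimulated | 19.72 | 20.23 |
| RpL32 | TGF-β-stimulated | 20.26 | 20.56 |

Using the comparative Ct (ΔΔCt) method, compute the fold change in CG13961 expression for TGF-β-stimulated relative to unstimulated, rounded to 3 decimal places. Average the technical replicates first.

Mean Ct: CG13961 unstimulated 31.460; CG13961 TGF-β-stimulated 30.630; RpL32 unstimulated 19.975; RpL32 TGF-β-stimulated 20.410
ΔCt(unstimulated) = 31.460 − 19.975 = 11.485
ΔCt(TGF-β-stimulated) = 30.630 − 20.410 = 10.220
ΔΔCt = 10.220 − 11.485 = -1.265
Fold change = 2^(−(-1.265)) = 2^1.265 = 2.4033

2.403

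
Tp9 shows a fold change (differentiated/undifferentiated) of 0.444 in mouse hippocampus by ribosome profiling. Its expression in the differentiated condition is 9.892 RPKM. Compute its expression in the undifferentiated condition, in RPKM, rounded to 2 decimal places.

22.28

undifferentiated expression = 9.892 / 0.444 = 22.28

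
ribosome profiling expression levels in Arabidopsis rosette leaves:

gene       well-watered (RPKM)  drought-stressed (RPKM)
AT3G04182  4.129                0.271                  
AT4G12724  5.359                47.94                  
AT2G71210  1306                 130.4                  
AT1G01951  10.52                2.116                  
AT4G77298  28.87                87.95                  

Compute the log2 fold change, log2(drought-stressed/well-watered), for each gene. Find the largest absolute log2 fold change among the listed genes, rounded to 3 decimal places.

3.929

log2(0.271/4.129) = -3.929  (AT3G04182)
log2(47.94/5.359) = 3.161  (AT4G12724)
log2(130.4/1306) = -3.324  (AT2G71210)
log2(2.116/10.52) = -2.314  (AT1G01951)
log2(87.95/28.87) = 1.607  (AT4G77298)
The largest magnitude belongs to AT3G04182.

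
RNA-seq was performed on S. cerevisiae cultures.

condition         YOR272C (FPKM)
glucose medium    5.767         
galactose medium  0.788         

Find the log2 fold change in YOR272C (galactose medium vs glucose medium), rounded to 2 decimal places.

-2.87

Fold change = 0.788 / 5.767 = 0.1366
log2(0.1366) = -2.872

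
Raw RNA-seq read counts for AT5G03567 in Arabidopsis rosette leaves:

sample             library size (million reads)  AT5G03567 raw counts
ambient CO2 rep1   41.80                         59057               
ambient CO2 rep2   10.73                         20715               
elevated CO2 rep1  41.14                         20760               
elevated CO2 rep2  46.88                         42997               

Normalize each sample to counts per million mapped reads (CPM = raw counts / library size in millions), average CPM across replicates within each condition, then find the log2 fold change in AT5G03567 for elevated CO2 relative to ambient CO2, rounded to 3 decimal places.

-1.234

CPM(ambient CO2 rep1) = 59057 / 41.80 = 1412.8469
CPM(ambient CO2 rep2) = 20715 / 10.73 = 1930.5685
CPM(elevated CO2 rep1) = 20760 / 41.14 = 504.6184
CPM(elevated CO2 rep2) = 42997 / 46.88 = 917.1715
mean CPM(ambient CO2) = 1671.7077; mean CPM(elevated CO2) = 710.8949
Fold change = 710.8949 / 1671.7077 = 0.42525
log2(0.42525) = -1.2336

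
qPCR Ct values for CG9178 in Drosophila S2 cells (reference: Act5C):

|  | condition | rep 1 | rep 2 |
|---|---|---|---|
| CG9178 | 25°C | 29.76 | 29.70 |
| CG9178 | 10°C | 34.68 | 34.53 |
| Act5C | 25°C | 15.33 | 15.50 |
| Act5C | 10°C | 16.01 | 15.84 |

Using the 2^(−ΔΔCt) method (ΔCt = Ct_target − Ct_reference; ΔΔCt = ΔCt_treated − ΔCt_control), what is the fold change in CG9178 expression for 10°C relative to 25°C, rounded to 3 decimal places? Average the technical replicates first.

0.049

Mean Ct: CG9178 25°C 29.730; CG9178 10°C 34.605; Act5C 25°C 15.415; Act5C 10°C 15.925
ΔCt(25°C) = 29.730 − 15.415 = 14.315
ΔCt(10°C) = 34.605 − 15.925 = 18.680
ΔΔCt = 18.680 − 14.315 = 4.365
Fold change = 2^(−4.365) = 0.0485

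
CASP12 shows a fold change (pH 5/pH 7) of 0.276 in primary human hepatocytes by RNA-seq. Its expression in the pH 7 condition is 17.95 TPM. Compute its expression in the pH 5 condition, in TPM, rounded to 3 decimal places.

pH 5 expression = 17.95 × 0.276 = 4.954

4.954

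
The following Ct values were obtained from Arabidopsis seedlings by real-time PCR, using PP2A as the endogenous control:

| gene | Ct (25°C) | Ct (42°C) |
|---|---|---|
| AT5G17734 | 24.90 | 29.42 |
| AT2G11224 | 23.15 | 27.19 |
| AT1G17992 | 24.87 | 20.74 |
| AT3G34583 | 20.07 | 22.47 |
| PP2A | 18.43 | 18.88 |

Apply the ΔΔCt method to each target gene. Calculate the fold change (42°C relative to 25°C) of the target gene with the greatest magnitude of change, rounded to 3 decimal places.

AT5G17734: ΔΔCt = (29.42−18.88) − (24.90−18.43) = 10.54 − 6.47 = 4.07; fold change = 2^-4.07 = 0.060
AT2G11224: ΔΔCt = (27.19−18.88) − (23.15−18.43) = 8.31 − 4.72 = 3.59; fold change = 2^-3.59 = 0.083
AT1G17992: ΔΔCt = (20.74−18.88) − (24.87−18.43) = 1.86 − 6.44 = -4.58; fold change = 2^4.58 = 23.918
AT3G34583: ΔΔCt = (22.47−18.88) − (20.07−18.43) = 3.59 − 1.64 = 1.95; fold change = 2^-1.95 = 0.259
AT1G17992 has the largest |ΔΔCt| = 4.58.

23.918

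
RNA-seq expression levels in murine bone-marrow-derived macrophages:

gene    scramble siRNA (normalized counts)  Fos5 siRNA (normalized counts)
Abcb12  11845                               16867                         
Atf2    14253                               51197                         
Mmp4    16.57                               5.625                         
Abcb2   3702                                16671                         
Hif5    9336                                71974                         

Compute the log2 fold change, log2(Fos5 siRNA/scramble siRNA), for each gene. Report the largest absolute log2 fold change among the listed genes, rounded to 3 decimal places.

log2(16867/11845) = 0.510  (Abcb12)
log2(51197/14253) = 1.845  (Atf2)
log2(5.625/16.57) = -1.559  (Mmp4)
log2(16671/3702) = 2.171  (Abcb2)
log2(71974/9336) = 2.947  (Hif5)
The largest magnitude belongs to Hif5.

2.947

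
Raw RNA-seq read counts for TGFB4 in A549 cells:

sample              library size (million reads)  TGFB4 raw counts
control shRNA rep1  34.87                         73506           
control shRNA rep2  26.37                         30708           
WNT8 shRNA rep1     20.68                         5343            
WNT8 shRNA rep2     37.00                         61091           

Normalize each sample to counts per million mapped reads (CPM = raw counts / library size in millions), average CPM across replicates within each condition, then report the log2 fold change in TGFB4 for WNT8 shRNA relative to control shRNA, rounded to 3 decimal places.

-0.777

CPM(control shRNA rep1) = 73506 / 34.87 = 2108.0011
CPM(control shRNA rep2) = 30708 / 26.37 = 1164.5051
CPM(WNT8 shRNA rep1) = 5343 / 20.68 = 258.3656
CPM(WNT8 shRNA rep2) = 61091 / 37.00 = 1651.1081
mean CPM(control shRNA) = 1636.2531; mean CPM(WNT8 shRNA) = 954.7368
Fold change = 954.7368 / 1636.2531 = 0.58349
log2(0.58349) = -0.7772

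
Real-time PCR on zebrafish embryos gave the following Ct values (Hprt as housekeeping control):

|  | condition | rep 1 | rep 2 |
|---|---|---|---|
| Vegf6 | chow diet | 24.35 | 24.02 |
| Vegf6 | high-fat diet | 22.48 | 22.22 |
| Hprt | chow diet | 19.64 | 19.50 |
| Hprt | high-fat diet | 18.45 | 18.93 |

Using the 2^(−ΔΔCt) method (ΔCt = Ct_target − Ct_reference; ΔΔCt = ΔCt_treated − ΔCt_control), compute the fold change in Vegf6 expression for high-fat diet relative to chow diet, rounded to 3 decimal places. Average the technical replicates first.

Mean Ct: Vegf6 chow diet 24.185; Vegf6 high-fat diet 22.350; Hprt chow diet 19.570; Hprt high-fat diet 18.690
ΔCt(chow diet) = 24.185 − 19.570 = 4.615
ΔCt(high-fat diet) = 22.350 − 18.690 = 3.660
ΔΔCt = 3.660 − 4.615 = -0.955
Fold change = 2^(−(-0.955)) = 2^0.955 = 1.9386

1.939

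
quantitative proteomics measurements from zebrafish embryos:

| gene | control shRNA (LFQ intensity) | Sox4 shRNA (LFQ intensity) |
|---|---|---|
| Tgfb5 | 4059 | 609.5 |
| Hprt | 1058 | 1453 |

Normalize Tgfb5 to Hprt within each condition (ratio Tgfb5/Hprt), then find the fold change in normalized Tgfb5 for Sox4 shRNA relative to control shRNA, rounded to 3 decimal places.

Tgfb5/Hprt (control shRNA) = 4059 / 1058 = 3.8365
Tgfb5/Hprt (Sox4 shRNA) = 609.5 / 1453 = 0.41948
Fold change = 0.41948 / 3.8365 = 0.1093

0.109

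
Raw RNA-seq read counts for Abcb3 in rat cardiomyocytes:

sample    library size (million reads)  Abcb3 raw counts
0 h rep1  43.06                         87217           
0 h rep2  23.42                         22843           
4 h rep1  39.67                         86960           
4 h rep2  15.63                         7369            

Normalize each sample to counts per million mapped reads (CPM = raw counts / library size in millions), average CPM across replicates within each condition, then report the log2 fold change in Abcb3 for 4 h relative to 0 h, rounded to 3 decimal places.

CPM(0 h rep1) = 87217 / 43.06 = 2025.4761
CPM(0 h rep2) = 22843 / 23.42 = 975.3629
CPM(4 h rep1) = 86960 / 39.67 = 2192.0847
CPM(4 h rep2) = 7369 / 15.63 = 471.4651
mean CPM(0 h) = 1500.4195; mean CPM(4 h) = 1331.7749
Fold change = 1331.7749 / 1500.4195 = 0.88760
log2(0.88760) = -0.1720

-0.172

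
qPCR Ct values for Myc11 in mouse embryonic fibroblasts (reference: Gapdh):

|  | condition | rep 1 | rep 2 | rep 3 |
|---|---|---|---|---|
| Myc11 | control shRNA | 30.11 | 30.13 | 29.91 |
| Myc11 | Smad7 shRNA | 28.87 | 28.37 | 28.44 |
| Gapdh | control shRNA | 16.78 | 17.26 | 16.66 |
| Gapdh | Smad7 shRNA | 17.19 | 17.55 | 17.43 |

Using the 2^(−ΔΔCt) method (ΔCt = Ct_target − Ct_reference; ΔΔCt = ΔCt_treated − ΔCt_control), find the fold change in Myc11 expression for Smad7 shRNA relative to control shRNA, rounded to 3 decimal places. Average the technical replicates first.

Mean Ct: Myc11 control shRNA 30.050; Myc11 Smad7 shRNA 28.560; Gapdh control shRNA 16.900; Gapdh Smad7 shRNA 17.390
ΔCt(control shRNA) = 30.050 − 16.900 = 13.150
ΔCt(Smad7 shRNA) = 28.560 − 17.390 = 11.170
ΔΔCt = 11.170 − 13.150 = -1.980
Fold change = 2^(−(-1.980)) = 2^1.980 = 3.9449

3.945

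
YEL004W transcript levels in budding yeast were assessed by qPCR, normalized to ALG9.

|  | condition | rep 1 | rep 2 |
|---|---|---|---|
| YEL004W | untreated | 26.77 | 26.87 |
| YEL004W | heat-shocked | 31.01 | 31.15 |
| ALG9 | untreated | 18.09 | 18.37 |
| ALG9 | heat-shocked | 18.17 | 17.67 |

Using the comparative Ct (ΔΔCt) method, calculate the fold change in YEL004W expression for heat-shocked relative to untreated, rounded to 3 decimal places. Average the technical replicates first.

0.042

Mean Ct: YEL004W untreated 26.820; YEL004W heat-shocked 31.080; ALG9 untreated 18.230; ALG9 heat-shocked 17.920
ΔCt(untreated) = 26.820 − 18.230 = 8.590
ΔCt(heat-shocked) = 31.080 − 17.920 = 13.160
ΔΔCt = 13.160 − 8.590 = 4.570
Fold change = 2^(−4.570) = 0.0421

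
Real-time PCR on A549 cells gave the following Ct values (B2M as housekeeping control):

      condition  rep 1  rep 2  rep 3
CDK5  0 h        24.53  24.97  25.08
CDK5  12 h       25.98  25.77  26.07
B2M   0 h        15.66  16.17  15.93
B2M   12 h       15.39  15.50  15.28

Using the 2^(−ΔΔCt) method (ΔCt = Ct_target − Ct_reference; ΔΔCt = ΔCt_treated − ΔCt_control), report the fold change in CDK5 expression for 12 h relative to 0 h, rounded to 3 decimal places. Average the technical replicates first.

0.328

Mean Ct: CDK5 0 h 24.860; CDK5 12 h 25.940; B2M 0 h 15.920; B2M 12 h 15.390
ΔCt(0 h) = 24.860 − 15.920 = 8.940
ΔCt(12 h) = 25.940 − 15.390 = 10.550
ΔΔCt = 10.550 − 8.940 = 1.610
Fold change = 2^(−1.610) = 0.3276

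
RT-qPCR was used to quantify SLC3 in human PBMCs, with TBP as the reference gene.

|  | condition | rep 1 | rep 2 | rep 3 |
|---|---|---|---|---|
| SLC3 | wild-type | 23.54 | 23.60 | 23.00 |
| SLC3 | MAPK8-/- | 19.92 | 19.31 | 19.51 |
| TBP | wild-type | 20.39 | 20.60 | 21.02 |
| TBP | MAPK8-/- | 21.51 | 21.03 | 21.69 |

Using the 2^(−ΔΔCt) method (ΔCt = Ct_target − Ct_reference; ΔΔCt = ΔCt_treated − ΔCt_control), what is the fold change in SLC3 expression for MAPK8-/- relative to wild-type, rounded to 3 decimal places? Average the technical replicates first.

Mean Ct: SLC3 wild-type 23.380; SLC3 MAPK8-/- 19.580; TBP wild-type 20.670; TBP MAPK8-/- 21.410
ΔCt(wild-type) = 23.380 − 20.670 = 2.710
ΔCt(MAPK8-/-) = 19.580 − 21.410 = -1.830
ΔΔCt = -1.830 − 2.710 = -4.540
Fold change = 2^(−(-4.540)) = 2^4.540 = 23.2636

23.264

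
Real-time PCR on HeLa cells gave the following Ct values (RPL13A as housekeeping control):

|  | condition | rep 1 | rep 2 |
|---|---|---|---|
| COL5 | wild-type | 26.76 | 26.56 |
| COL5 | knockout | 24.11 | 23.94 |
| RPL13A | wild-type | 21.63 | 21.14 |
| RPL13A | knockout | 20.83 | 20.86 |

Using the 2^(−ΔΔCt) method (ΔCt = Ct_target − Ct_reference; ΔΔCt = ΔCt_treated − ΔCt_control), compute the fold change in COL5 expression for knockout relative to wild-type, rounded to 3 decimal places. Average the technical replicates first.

Mean Ct: COL5 wild-type 26.660; COL5 knockout 24.025; RPL13A wild-type 21.385; RPL13A knockout 20.845
ΔCt(wild-type) = 26.660 − 21.385 = 5.275
ΔCt(knockout) = 24.025 − 20.845 = 3.180
ΔΔCt = 3.180 − 5.275 = -2.095
Fold change = 2^(−(-2.095)) = 2^2.095 = 4.2723

4.272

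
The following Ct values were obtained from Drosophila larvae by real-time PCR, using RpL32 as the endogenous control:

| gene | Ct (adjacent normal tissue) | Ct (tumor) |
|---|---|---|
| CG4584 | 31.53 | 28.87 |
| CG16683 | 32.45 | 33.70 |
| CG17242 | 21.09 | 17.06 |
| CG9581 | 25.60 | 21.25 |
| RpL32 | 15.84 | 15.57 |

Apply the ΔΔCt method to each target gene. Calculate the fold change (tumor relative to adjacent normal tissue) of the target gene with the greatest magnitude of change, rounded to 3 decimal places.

16.912

CG4584: ΔΔCt = (28.87−15.57) − (31.53−15.84) = 13.30 − 15.69 = -2.39; fold change = 2^2.39 = 5.242
CG16683: ΔΔCt = (33.70−15.57) − (32.45−15.84) = 18.13 − 16.61 = 1.52; fold change = 2^-1.52 = 0.349
CG17242: ΔΔCt = (17.06−15.57) − (21.09−15.84) = 1.49 − 5.25 = -3.76; fold change = 2^3.76 = 13.548
CG9581: ΔΔCt = (21.25−15.57) − (25.60−15.84) = 5.68 − 9.76 = -4.08; fold change = 2^4.08 = 16.912
CG9581 has the largest |ΔΔCt| = 4.08.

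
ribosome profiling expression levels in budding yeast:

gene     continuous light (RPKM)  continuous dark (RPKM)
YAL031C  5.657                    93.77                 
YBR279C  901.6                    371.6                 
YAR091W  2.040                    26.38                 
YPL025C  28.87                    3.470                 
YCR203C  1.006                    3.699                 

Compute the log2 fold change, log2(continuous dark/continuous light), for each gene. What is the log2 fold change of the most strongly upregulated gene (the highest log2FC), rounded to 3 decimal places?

4.051

log2(93.77/5.657) = 4.051  (YAL031C)
log2(371.6/901.6) = -1.279  (YBR279C)
log2(26.38/2.040) = 3.693  (YAR091W)
log2(3.470/28.87) = -3.057  (YPL025C)
log2(3.699/1.006) = 1.879  (YCR203C)
YAL031C is most strongly upregulated.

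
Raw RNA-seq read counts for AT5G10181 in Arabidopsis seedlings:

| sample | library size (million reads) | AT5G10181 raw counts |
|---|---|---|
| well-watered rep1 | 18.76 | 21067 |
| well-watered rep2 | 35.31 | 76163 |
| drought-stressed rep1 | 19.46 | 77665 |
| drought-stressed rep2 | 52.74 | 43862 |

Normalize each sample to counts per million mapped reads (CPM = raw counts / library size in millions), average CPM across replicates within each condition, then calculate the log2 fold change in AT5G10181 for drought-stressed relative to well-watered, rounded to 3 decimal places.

0.556

CPM(well-watered rep1) = 21067 / 18.76 = 1122.9744
CPM(well-watered rep2) = 76163 / 35.31 = 2156.9810
CPM(drought-stressed rep1) = 77665 / 19.46 = 3991.0072
CPM(drought-stressed rep2) = 43862 / 52.74 = 831.6648
mean CPM(well-watered) = 1639.9777; mean CPM(drought-stressed) = 2411.3360
Fold change = 2411.3360 / 1639.9777 = 1.47035
log2(1.47035) = 0.5562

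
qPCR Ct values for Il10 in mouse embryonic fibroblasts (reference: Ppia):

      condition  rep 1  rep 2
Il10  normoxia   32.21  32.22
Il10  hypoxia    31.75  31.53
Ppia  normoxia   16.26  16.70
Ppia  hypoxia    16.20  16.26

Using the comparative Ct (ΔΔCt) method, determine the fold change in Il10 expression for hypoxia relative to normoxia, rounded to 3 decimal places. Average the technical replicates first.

Mean Ct: Il10 normoxia 32.215; Il10 hypoxia 31.640; Ppia normoxia 16.480; Ppia hypoxia 16.230
ΔCt(normoxia) = 32.215 − 16.480 = 15.735
ΔCt(hypoxia) = 31.640 − 16.230 = 15.410
ΔΔCt = 15.410 − 15.735 = -0.325
Fold change = 2^(−(-0.325)) = 2^0.325 = 1.2527

1.253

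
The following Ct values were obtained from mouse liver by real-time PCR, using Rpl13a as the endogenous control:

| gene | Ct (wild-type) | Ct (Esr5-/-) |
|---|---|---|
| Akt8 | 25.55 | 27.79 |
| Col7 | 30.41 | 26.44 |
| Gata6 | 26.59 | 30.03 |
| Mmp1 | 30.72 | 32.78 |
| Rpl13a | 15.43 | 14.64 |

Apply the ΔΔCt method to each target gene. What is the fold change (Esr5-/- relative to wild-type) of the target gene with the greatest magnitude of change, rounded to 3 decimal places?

0.053

Akt8: ΔΔCt = (27.79−14.64) − (25.55−15.43) = 13.15 − 10.12 = 3.03; fold change = 2^-3.03 = 0.122
Col7: ΔΔCt = (26.44−14.64) − (30.41−15.43) = 11.80 − 14.98 = -3.18; fold change = 2^3.18 = 9.063
Gata6: ΔΔCt = (30.03−14.64) − (26.59−15.43) = 15.39 − 11.16 = 4.23; fold change = 2^-4.23 = 0.053
Mmp1: ΔΔCt = (32.78−14.64) − (30.72−15.43) = 18.14 − 15.29 = 2.85; fold change = 2^-2.85 = 0.139
Gata6 has the largest |ΔΔCt| = 4.23.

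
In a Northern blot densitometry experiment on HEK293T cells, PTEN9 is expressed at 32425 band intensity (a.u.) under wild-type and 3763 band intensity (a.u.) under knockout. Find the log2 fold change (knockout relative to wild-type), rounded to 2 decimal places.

-3.11

Fold change = 3763 / 32425 = 0.1161
log2(0.1161) = -3.107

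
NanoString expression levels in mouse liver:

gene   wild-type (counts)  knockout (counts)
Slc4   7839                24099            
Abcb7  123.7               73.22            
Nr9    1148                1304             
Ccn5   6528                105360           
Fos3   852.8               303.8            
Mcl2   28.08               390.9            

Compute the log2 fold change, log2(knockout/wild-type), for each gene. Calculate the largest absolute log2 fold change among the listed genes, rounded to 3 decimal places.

4.013

log2(24099/7839) = 1.620  (Slc4)
log2(73.22/123.7) = -0.757  (Abcb7)
log2(1304/1148) = 0.184  (Nr9)
log2(105360/6528) = 4.013  (Ccn5)
log2(303.8/852.8) = -1.489  (Fos3)
log2(390.9/28.08) = 3.799  (Mcl2)
The largest magnitude belongs to Ccn5.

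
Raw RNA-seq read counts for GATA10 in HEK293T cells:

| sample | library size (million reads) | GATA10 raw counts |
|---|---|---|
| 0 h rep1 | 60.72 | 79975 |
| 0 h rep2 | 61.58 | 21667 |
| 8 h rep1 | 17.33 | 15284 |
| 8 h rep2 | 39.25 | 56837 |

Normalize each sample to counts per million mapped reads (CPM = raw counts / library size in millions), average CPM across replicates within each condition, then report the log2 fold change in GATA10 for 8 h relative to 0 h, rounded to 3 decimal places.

CPM(0 h rep1) = 79975 / 60.72 = 1317.1113
CPM(0 h rep2) = 21667 / 61.58 = 351.8513
CPM(8 h rep1) = 15284 / 17.33 = 881.9388
CPM(8 h rep2) = 56837 / 39.25 = 1448.0764
mean CPM(0 h) = 834.4813; mean CPM(8 h) = 1165.0076
Fold change = 1165.0076 / 834.4813 = 1.39609
log2(1.39609) = 0.4814

0.481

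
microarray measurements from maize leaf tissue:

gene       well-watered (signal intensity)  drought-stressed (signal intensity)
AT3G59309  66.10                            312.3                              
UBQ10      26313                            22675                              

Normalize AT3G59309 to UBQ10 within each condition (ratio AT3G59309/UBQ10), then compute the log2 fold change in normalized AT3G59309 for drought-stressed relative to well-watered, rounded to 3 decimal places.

AT3G59309/UBQ10 (well-watered) = 66.10 / 26313 = 0.0025121
AT3G59309/UBQ10 (drought-stressed) = 312.3 / 22675 = 0.013773
Fold change = 0.013773 / 0.0025121 = 5.4827
log2(5.4827) = 2.4549

2.455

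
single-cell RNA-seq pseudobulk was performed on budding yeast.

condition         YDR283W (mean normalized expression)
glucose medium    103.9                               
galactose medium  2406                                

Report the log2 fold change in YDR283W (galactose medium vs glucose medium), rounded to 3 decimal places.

4.533

Fold change = 2406 / 103.9 = 23.1569
log2(23.1569) = 4.5334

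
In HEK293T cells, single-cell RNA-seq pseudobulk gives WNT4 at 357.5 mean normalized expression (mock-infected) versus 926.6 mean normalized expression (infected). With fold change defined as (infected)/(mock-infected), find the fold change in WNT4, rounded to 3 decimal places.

2.592

Fold change = 926.6 / 357.5 = 2.5919
WNT4 is upregulated.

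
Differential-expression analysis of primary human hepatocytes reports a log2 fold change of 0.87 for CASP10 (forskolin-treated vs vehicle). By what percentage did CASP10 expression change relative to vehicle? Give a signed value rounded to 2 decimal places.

Fold change = 2^(0.87) = 1.8277
Percent change = (FC − 1) × 100% = (1.8277 − 1) × 100 = 82.77%

82.77%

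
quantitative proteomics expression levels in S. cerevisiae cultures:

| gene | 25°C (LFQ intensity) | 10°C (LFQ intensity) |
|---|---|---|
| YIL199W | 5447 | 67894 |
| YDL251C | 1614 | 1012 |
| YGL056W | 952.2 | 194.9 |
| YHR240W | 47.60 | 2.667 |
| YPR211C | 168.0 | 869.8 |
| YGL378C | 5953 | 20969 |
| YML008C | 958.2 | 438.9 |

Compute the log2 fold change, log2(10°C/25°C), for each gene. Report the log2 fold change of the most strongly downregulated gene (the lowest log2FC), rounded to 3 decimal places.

log2(67894/5447) = 3.640  (YIL199W)
log2(1012/1614) = -0.673  (YDL251C)
log2(194.9/952.2) = -2.289  (YGL056W)
log2(2.667/47.60) = -4.158  (YHR240W)
log2(869.8/168.0) = 2.372  (YPR211C)
log2(20969/5953) = 1.817  (YGL378C)
log2(438.9/958.2) = -1.126  (YML008C)
YHR240W is most strongly downregulated.

-4.158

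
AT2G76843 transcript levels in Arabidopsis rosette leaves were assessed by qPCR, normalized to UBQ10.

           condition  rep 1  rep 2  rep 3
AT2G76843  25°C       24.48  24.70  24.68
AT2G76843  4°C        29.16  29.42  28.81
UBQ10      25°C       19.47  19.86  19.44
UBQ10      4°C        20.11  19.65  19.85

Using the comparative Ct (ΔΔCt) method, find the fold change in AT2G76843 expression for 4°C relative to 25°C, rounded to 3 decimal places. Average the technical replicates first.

0.053

Mean Ct: AT2G76843 25°C 24.620; AT2G76843 4°C 29.130; UBQ10 25°C 19.590; UBQ10 4°C 19.870
ΔCt(25°C) = 24.620 − 19.590 = 5.030
ΔCt(4°C) = 29.130 − 19.870 = 9.260
ΔΔCt = 9.260 − 5.030 = 4.230
Fold change = 2^(−4.230) = 0.0533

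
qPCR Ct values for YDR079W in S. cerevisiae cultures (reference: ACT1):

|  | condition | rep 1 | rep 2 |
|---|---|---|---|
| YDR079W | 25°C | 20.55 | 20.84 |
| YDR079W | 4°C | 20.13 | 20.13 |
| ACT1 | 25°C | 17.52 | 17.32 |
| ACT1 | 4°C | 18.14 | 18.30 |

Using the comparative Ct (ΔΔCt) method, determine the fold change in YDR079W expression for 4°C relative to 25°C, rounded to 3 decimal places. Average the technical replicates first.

Mean Ct: YDR079W 25°C 20.695; YDR079W 4°C 20.130; ACT1 25°C 17.420; ACT1 4°C 18.220
ΔCt(25°C) = 20.695 − 17.420 = 3.275
ΔCt(4°C) = 20.130 − 18.220 = 1.910
ΔΔCt = 1.910 − 3.275 = -1.365
Fold change = 2^(−(-1.365)) = 2^1.365 = 2.5758

2.576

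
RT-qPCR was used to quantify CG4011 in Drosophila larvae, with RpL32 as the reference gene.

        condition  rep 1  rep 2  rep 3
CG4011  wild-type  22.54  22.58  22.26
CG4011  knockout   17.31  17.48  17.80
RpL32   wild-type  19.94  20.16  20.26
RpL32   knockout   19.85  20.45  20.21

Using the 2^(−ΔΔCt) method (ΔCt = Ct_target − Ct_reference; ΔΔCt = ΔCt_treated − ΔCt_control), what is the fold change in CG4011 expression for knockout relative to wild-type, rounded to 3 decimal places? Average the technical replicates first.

31.559

Mean Ct: CG4011 wild-type 22.460; CG4011 knockout 17.530; RpL32 wild-type 20.120; RpL32 knockout 20.170
ΔCt(wild-type) = 22.460 − 20.120 = 2.340
ΔCt(knockout) = 17.530 − 20.170 = -2.640
ΔΔCt = -2.640 − 2.340 = -4.980
Fold change = 2^(−(-4.980)) = 2^4.980 = 31.5594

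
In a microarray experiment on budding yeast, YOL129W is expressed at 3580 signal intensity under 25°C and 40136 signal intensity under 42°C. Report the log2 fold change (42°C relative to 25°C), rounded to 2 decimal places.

Fold change = 40136 / 3580 = 11.2112
log2(11.2112) = 3.487

3.49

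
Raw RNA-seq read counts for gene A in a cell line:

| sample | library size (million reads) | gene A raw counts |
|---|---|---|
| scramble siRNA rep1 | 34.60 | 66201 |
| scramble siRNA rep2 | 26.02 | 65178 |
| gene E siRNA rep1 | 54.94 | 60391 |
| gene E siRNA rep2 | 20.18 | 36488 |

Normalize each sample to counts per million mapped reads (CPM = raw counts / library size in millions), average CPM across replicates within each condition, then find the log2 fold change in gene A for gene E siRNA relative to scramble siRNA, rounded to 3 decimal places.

-0.604

CPM(scramble siRNA rep1) = 66201 / 34.60 = 1913.3237
CPM(scramble siRNA rep2) = 65178 / 26.02 = 2504.9193
CPM(gene E siRNA rep1) = 60391 / 54.94 = 1099.2173
CPM(gene E siRNA rep2) = 36488 / 20.18 = 1808.1269
mean CPM(scramble siRNA) = 2209.1215; mean CPM(gene E siRNA) = 1453.6721
Fold change = 1453.6721 / 2209.1215 = 0.65803
log2(0.65803) = -0.6038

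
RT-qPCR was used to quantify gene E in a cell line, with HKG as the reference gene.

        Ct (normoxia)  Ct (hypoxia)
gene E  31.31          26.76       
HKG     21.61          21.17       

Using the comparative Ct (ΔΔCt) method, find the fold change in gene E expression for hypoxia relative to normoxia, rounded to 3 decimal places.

ΔCt(normoxia) = 31.310 − 21.610 = 9.700
ΔCt(hypoxia) = 26.760 − 21.170 = 5.590
ΔΔCt = 5.590 − 9.700 = -4.110
Fold change = 2^(−(-4.110)) = 2^4.110 = 17.2677

17.268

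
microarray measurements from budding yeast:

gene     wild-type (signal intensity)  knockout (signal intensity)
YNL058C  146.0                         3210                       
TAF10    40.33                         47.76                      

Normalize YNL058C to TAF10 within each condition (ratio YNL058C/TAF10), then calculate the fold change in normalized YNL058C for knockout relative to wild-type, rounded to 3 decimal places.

YNL058C/TAF10 (wild-type) = 146.0 / 40.33 = 3.6201
YNL058C/TAF10 (knockout) = 3210 / 47.76 = 67.211
Fold change = 67.211 / 3.6201 = 18.5659

18.566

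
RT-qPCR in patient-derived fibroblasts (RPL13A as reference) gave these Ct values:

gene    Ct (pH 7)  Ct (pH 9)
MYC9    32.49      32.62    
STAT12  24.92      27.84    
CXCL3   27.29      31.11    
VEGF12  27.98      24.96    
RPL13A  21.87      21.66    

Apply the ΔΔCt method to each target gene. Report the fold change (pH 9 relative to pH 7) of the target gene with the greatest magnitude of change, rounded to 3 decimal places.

MYC9: ΔΔCt = (32.62−21.66) − (32.49−21.87) = 10.96 − 10.62 = 0.34; fold change = 2^-0.34 = 0.790
STAT12: ΔΔCt = (27.84−21.66) − (24.92−21.87) = 6.18 − 3.05 = 3.13; fold change = 2^-3.13 = 0.114
CXCL3: ΔΔCt = (31.11−21.66) − (27.29−21.87) = 9.45 − 5.42 = 4.03; fold change = 2^-4.03 = 0.061
VEGF12: ΔΔCt = (24.96−21.66) − (27.98−21.87) = 3.30 − 6.11 = -2.81; fold change = 2^2.81 = 7.013
CXCL3 has the largest |ΔΔCt| = 4.03.

0.061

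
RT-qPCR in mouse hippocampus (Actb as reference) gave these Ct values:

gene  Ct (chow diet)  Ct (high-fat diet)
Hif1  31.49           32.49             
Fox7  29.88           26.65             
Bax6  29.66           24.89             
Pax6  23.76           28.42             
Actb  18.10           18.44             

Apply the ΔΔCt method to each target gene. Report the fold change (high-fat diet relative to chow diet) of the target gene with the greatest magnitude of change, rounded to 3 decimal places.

Hif1: ΔΔCt = (32.49−18.44) − (31.49−18.10) = 14.05 − 13.39 = 0.66; fold change = 2^-0.66 = 0.633
Fox7: ΔΔCt = (26.65−18.44) − (29.88−18.10) = 8.21 − 11.78 = -3.57; fold change = 2^3.57 = 11.876
Bax6: ΔΔCt = (24.89−18.44) − (29.66−18.10) = 6.45 − 11.56 = -5.11; fold change = 2^5.11 = 34.535
Pax6: ΔΔCt = (28.42−18.44) − (23.76−18.10) = 9.98 − 5.66 = 4.32; fold change = 2^-4.32 = 0.050
Bax6 has the largest |ΔΔCt| = 5.11.

34.535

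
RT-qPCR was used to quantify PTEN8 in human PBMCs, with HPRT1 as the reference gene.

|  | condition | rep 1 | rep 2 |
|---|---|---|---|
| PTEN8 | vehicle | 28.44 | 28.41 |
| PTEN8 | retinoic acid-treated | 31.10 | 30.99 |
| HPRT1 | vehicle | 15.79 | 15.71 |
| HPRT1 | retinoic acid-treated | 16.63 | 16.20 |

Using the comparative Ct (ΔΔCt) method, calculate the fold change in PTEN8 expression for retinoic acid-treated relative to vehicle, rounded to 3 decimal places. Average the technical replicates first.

Mean Ct: PTEN8 vehicle 28.425; PTEN8 retinoic acid-treated 31.045; HPRT1 vehicle 15.750; HPRT1 retinoic acid-treated 16.415
ΔCt(vehicle) = 28.425 − 15.750 = 12.675
ΔCt(retinoic acid-treated) = 31.045 − 16.415 = 14.630
ΔΔCt = 14.630 − 12.675 = 1.955
Fold change = 2^(−1.955) = 0.2579

0.258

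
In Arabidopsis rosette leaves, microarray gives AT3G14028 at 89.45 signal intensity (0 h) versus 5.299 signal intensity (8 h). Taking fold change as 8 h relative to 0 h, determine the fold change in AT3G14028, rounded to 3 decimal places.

Fold change = 5.299 / 89.45 = 0.0592
AT3G14028 is downregulated.

0.059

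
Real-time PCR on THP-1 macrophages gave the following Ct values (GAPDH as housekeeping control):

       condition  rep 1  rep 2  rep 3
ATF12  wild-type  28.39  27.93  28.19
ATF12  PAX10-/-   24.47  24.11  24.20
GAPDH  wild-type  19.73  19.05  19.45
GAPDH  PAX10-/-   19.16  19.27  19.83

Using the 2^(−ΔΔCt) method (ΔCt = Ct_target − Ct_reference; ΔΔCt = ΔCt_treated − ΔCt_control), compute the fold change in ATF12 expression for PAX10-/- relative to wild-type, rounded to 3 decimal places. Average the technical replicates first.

Mean Ct: ATF12 wild-type 28.170; ATF12 PAX10-/- 24.260; GAPDH wild-type 19.410; GAPDH PAX10-/- 19.420
ΔCt(wild-type) = 28.170 − 19.410 = 8.760
ΔCt(PAX10-/-) = 24.260 − 19.420 = 4.840
ΔΔCt = 4.840 − 8.760 = -3.920
Fold change = 2^(−(-3.920)) = 2^3.920 = 15.1369

15.137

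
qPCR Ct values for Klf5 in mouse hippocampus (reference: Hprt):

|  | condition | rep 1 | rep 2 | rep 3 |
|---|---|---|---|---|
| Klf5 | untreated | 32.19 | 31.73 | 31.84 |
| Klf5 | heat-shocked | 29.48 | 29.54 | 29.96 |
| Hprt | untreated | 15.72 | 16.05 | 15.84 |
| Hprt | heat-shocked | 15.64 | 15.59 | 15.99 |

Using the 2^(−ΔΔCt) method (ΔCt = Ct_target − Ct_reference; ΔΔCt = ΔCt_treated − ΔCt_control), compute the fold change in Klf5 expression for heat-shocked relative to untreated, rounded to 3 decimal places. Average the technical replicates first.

Mean Ct: Klf5 untreated 31.920; Klf5 heat-shocked 29.660; Hprt untreated 15.870; Hprt heat-shocked 15.740
ΔCt(untreated) = 31.920 − 15.870 = 16.050
ΔCt(heat-shocked) = 29.660 − 15.740 = 13.920
ΔΔCt = 13.920 − 16.050 = -2.130
Fold change = 2^(−(-2.130)) = 2^2.130 = 4.3772

4.377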